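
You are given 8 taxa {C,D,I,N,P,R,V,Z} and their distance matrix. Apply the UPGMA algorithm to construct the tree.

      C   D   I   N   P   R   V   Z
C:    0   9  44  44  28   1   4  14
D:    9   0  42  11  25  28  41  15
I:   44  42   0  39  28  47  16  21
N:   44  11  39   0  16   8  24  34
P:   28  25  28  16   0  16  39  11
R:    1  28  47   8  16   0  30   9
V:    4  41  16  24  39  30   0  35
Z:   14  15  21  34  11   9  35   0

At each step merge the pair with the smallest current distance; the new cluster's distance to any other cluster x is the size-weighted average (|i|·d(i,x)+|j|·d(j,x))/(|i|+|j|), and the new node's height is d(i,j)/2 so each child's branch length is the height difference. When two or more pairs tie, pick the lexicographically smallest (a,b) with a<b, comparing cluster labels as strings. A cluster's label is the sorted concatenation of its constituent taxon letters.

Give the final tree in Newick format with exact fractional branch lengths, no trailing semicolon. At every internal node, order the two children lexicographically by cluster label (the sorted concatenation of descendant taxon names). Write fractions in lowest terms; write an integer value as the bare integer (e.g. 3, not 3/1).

((((C:1/2,R:1/2):63/8,(P:11/2,Z:11/2):23/8):45/16,(D:11/2,N:11/2):91/16):251/48,(I:8,V:8):101/12)

iteration 1: select C,R (d=1); attach at lengths (1/2, 1/2); label the merged cluster CR
  updated: d(CR,D)=37/2, d(CR,I)=91/2, d(CR,N)=26, d(CR,P)=22, d(CR,V)=17, d(CR,Z)=23/2
iteration 2: select D,N (d=11); attach at lengths (11/2, 11/2); label the merged cluster DN
  updated: d(CR,DN)=89/4, d(DN,I)=81/2, d(DN,P)=41/2, d(DN,V)=65/2, d(DN,Z)=49/2
iteration 3: select P,Z (d=11); attach at lengths (11/2, 11/2); label the merged cluster PZ
  updated: d(CR,PZ)=67/4, d(DN,PZ)=45/2, d(I,PZ)=49/2, d(PZ,V)=37
iteration 4: select I,V (d=16); attach at lengths (8, 8); label the merged cluster IV
  updated: d(CR,IV)=125/4, d(DN,IV)=73/2, d(IV,PZ)=123/4
iteration 5: select CR,PZ (d=67/4); attach at lengths (63/8, 23/8); label the merged cluster CPRZ
  updated: d(CPRZ,DN)=179/8, d(CPRZ,IV)=31
iteration 6: select CPRZ,DN (d=179/8); attach at lengths (45/16, 91/16); label the merged cluster CDNPRZ
  updated: d(CDNPRZ,IV)=197/6
iteration 7: select CDNPRZ,IV (d=197/6); attach at lengths (251/48, 101/12); label the merged cluster CDINPRVZ
final tree: ((((C:1/2,R:1/2):63/8,(P:11/2,Z:11/2):23/8):45/16,(D:11/2,N:11/2):91/16):251/48,(I:8,V:8):101/12)
total length: 3451/48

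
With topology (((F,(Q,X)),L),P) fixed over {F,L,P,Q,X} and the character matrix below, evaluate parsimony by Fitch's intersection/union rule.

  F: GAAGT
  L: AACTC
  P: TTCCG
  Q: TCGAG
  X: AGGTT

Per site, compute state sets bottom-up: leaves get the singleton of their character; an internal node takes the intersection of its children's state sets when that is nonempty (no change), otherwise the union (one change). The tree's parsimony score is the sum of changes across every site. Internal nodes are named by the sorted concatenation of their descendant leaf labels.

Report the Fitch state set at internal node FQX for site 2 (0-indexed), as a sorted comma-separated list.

site 0, node QX: Q={T} ∪ X={A} → {A,T} (+1)
site 0, node FQX: F={G} ∪ QX={A,T} → {A,G,T} (+1)
site 0, node FLQX: FQX={A,G,T} ∩ L={A} → {A} (+0)
site 0, node FLPQX: FLQX={A} ∪ P={T} → {A,T} (+1)
site 1, node QX: Q={C} ∪ X={G} → {C,G} (+1)
site 1, node FQX: F={A} ∪ QX={C,G} → {A,C,G} (+1)
site 1, node FLQX: FQX={A,C,G} ∩ L={A} → {A} (+0)
site 1, node FLPQX: FLQX={A} ∪ P={T} → {A,T} (+1)
site 2, node QX: Q={G} ∩ X={G} → {G} (+0)
site 2, node FQX: F={A} ∪ QX={G} → {A,G} (+1)
site 2, node FLQX: FQX={A,G} ∪ L={C} → {A,C,G} (+1)
site 2, node FLPQX: FLQX={A,C,G} ∩ P={C} → {C} (+0)
site 3, node QX: Q={A} ∪ X={T} → {A,T} (+1)
site 3, node FQX: F={G} ∪ QX={A,T} → {A,G,T} (+1)
site 3, node FLQX: FQX={A,G,T} ∩ L={T} → {T} (+0)
site 3, node FLPQX: FLQX={T} ∪ P={C} → {C,T} (+1)
site 4, node QX: Q={G} ∪ X={T} → {G,T} (+1)
site 4, node FQX: F={T} ∩ QX={G,T} → {T} (+0)
site 4, node FLQX: FQX={T} ∪ L={C} → {C,T} (+1)
site 4, node FLPQX: FLQX={C,T} ∪ P={G} → {C,G,T} (+1)
per-site changes: [3, 3, 2, 3, 3]; total = 14

A,G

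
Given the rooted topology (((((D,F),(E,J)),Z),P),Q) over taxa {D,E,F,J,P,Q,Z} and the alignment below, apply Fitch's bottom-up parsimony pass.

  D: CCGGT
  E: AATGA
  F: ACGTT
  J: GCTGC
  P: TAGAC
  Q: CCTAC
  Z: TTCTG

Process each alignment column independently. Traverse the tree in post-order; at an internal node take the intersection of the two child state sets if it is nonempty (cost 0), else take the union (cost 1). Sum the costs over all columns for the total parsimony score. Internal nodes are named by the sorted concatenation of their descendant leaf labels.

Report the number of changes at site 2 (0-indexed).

3

site 0, node DF: D={C} ∪ F={A} → {A,C} (+1)
site 0, node EJ: E={A} ∪ J={G} → {A,G} (+1)
site 0, node DEFJ: DF={A,C} ∩ EJ={A,G} → {A} (+0)
site 0, node DEFJZ: DEFJ={A} ∪ Z={T} → {A,T} (+1)
site 0, node DEFJPZ: DEFJZ={A,T} ∩ P={T} → {T} (+0)
site 0, node DEFJPQZ: DEFJPZ={T} ∪ Q={C} → {C,T} (+1)
site 1, node DF: D={C} ∩ F={C} → {C} (+0)
site 1, node EJ: E={A} ∪ J={C} → {A,C} (+1)
site 1, node DEFJ: DF={C} ∩ EJ={A,C} → {C} (+0)
site 1, node DEFJZ: DEFJ={C} ∪ Z={T} → {C,T} (+1)
site 1, node DEFJPZ: DEFJZ={C,T} ∪ P={A} → {A,C,T} (+1)
site 1, node DEFJPQZ: DEFJPZ={A,C,T} ∩ Q={C} → {C} (+0)
site 2, node DF: D={G} ∩ F={G} → {G} (+0)
site 2, node EJ: E={T} ∩ J={T} → {T} (+0)
site 2, node DEFJ: DF={G} ∪ EJ={T} → {G,T} (+1)
site 2, node DEFJZ: DEFJ={G,T} ∪ Z={C} → {C,G,T} (+1)
site 2, node DEFJPZ: DEFJZ={C,G,T} ∩ P={G} → {G} (+0)
site 2, node DEFJPQZ: DEFJPZ={G} ∪ Q={T} → {G,T} (+1)
site 3, node DF: D={G} ∪ F={T} → {G,T} (+1)
site 3, node EJ: E={G} ∩ J={G} → {G} (+0)
site 3, node DEFJ: DF={G,T} ∩ EJ={G} → {G} (+0)
site 3, node DEFJZ: DEFJ={G} ∪ Z={T} → {G,T} (+1)
site 3, node DEFJPZ: DEFJZ={G,T} ∪ P={A} → {A,G,T} (+1)
site 3, node DEFJPQZ: DEFJPZ={A,G,T} ∩ Q={A} → {A} (+0)
site 4, node DF: D={T} ∩ F={T} → {T} (+0)
site 4, node EJ: E={A} ∪ J={C} → {A,C} (+1)
site 4, node DEFJ: DF={T} ∪ EJ={A,C} → {A,C,T} (+1)
site 4, node DEFJZ: DEFJ={A,C,T} ∪ Z={G} → {A,C,G,T} (+1)
site 4, node DEFJPZ: DEFJZ={A,C,G,T} ∩ P={C} → {C} (+0)
site 4, node DEFJPQZ: DEFJPZ={C} ∩ Q={C} → {C} (+0)
per-site changes: [4, 3, 3, 3, 3]; total = 16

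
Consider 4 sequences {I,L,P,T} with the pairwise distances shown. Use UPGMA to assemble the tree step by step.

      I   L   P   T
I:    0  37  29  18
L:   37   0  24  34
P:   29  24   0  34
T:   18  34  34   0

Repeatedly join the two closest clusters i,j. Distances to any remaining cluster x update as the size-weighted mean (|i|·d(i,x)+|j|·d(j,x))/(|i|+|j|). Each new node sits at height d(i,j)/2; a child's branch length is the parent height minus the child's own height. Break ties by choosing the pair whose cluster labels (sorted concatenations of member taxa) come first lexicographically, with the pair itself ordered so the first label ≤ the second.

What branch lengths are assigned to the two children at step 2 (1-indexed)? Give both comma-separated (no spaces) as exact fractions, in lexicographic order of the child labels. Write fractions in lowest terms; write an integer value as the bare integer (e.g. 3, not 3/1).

1. join I+T (d=18) ⇒ IT; edges |I|=9, |T|=9
  updated: d(IT,L)=71/2, d(IT,P)=63/2
2. join L+P (d=24) ⇒ LP; edges |L|=12, |P|=12
  updated: d(IT,LP)=67/2
3. join IT+LP (d=67/2) ⇒ ILPT; edges |IT|=31/4, |LP|=19/4
final tree: ((I:9,T:9):31/4,(L:12,P:12):19/4)
total length: 109/2

12,12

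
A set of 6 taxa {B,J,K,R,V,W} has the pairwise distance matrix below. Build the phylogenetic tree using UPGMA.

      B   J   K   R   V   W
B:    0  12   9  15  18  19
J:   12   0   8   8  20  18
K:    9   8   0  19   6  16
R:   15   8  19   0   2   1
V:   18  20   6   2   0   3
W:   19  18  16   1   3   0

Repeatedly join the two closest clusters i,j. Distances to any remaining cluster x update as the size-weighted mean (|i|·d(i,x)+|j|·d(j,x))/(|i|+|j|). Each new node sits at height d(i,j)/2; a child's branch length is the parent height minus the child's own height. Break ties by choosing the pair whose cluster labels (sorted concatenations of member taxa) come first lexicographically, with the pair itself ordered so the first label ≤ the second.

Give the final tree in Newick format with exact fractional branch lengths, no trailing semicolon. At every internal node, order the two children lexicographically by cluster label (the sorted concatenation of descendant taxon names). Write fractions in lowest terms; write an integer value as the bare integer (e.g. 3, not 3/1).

((B:21/4,(J:4,K:4):5/4):89/36,((R:1/2,W:1/2):3/4,V:5/4):233/36)

step 1: merge (R,W) at d=1; branch lengths R→1/2, W→1/2; new cluster RW
  updated: d(B,RW)=17, d(J,RW)=13, d(K,RW)=35/2, d(RW,V)=5/2
step 2: merge (RW,V) at d=5/2; branch lengths RW→3/4, V→5/4; new cluster RVW
  updated: d(B,RVW)=52/3, d(J,RVW)=46/3, d(K,RVW)=41/3
step 3: merge (J,K) at d=8; branch lengths J→4, K→4; new cluster JK
  updated: d(B,JK)=21/2, d(JK,RVW)=29/2
step 4: merge (B,JK) at d=21/2; branch lengths B→21/4, JK→5/4; new cluster BJK
  updated: d(BJK,RVW)=139/9
step 5: merge (BJK,RVW) at d=139/9; branch lengths BJK→89/36, RVW→233/36; new cluster BJKRVW
final tree: ((B:21/4,(J:4,K:4):5/4):89/36,((R:1/2,W:1/2):3/4,V:5/4):233/36)
total length: 238/9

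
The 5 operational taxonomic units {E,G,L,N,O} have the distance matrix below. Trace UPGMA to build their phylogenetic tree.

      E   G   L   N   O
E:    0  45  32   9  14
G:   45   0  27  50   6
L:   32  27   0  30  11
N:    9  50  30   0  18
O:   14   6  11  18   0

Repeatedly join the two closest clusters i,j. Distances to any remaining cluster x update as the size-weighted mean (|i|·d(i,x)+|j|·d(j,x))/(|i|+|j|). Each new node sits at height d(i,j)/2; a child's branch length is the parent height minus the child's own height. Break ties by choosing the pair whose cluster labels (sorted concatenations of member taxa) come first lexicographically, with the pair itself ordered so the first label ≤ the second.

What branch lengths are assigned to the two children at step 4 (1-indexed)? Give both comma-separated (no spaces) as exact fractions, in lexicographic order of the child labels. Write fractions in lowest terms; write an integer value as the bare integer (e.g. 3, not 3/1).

45/4,25/4

step 1: merge (G,O) at d=6; branch lengths G→3, O→3; new cluster GO
  updated: d(E,GO)=59/2, d(GO,L)=19, d(GO,N)=34
step 2: merge (E,N) at d=9; branch lengths E→9/2, N→9/2; new cluster EN
  updated: d(EN,GO)=127/4, d(EN,L)=31
step 3: merge (GO,L) at d=19; branch lengths GO→13/2, L→19/2; new cluster GLO
  updated: d(EN,GLO)=63/2
step 4: merge (EN,GLO) at d=63/2; branch lengths EN→45/4, GLO→25/4; new cluster EGLNO
final tree: ((E:9/2,N:9/2):45/4,((G:3,O:3):13/2,L:19/2):25/4)
total length: 97/2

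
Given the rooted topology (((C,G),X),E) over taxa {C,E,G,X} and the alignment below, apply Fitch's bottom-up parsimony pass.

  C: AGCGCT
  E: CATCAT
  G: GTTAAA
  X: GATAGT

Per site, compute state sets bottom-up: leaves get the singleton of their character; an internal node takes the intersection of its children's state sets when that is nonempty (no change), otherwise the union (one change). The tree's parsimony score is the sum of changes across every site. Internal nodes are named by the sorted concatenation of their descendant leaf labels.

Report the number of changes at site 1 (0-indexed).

CG@0: {A} ∪ {G} = {A,G} (union, +1)
CGX@0: {A,G} ∩ {G} = {G} (intersection, +0)
CEGX@0: {G} ∪ {C} = {C,G} (union, +1)
CG@1: {G} ∪ {T} = {G,T} (union, +1)
CGX@1: {G,T} ∪ {A} = {A,G,T} (union, +1)
CEGX@1: {A,G,T} ∩ {A} = {A} (intersection, +0)
CG@2: {C} ∪ {T} = {C,T} (union, +1)
CGX@2: {C,T} ∩ {T} = {T} (intersection, +0)
CEGX@2: {T} ∩ {T} = {T} (intersection, +0)
CG@3: {G} ∪ {A} = {A,G} (union, +1)
CGX@3: {A,G} ∩ {A} = {A} (intersection, +0)
CEGX@3: {A} ∪ {C} = {A,C} (union, +1)
CG@4: {C} ∪ {A} = {A,C} (union, +1)
CGX@4: {A,C} ∪ {G} = {A,C,G} (union, +1)
CEGX@4: {A,C,G} ∩ {A} = {A} (intersection, +0)
CG@5: {T} ∪ {A} = {A,T} (union, +1)
CGX@5: {A,T} ∩ {T} = {T} (intersection, +0)
CEGX@5: {T} ∩ {T} = {T} (intersection, +0)
per-site changes: [2, 2, 1, 2, 2, 1]; total = 10

2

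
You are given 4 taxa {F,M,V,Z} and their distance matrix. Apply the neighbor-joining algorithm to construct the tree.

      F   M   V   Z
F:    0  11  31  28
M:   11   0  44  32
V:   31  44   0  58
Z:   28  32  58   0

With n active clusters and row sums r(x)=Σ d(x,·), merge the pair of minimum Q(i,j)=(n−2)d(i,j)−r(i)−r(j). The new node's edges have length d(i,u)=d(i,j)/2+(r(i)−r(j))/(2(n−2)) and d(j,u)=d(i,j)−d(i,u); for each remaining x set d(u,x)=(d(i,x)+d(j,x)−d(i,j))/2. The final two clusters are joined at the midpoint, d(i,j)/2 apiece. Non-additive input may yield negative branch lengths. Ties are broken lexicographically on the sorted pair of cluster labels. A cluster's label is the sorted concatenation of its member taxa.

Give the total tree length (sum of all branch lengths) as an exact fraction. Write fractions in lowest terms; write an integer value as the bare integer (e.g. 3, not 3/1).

267/4

step 1: merge (F,V) at d=31, Q=-141; branch lengths F→-1/4, V→125/4; new cluster FV
  updated: d(FV,M)=12, d(FV,Z)=55/2
step 2: merge (FV,M) at d=12, Q=-143/2; branch lengths FV→15/4, M→33/4; new cluster FMV
  updated: d(FMV,Z)=95/4
step 3: merge (FMV,Z) at d=95/4; branch lengths FMV→95/8, Z→95/8; new cluster FMVZ
final tree: (((F:-1/4,V:125/4):15/4,M:33/4):95/8,Z:95/8)
total length: 267/4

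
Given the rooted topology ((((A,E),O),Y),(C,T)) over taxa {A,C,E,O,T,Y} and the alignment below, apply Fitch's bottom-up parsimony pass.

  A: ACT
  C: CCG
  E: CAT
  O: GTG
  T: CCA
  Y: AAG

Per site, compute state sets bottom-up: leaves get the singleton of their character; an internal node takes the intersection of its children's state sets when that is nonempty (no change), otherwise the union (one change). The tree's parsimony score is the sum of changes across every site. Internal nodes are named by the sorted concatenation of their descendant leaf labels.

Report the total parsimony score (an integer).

site 0, node AE: A={A} ∪ E={C} → {A,C} (+1)
site 0, node AEO: AE={A,C} ∪ O={G} → {A,C,G} (+1)
site 0, node AEOY: AEO={A,C,G} ∩ Y={A} → {A} (+0)
site 0, node CT: C={C} ∩ T={C} → {C} (+0)
site 0, node ACEOTY: AEOY={A} ∪ CT={C} → {A,C} (+1)
site 1, node AE: A={C} ∪ E={A} → {A,C} (+1)
site 1, node AEO: AE={A,C} ∪ O={T} → {A,C,T} (+1)
site 1, node AEOY: AEO={A,C,T} ∩ Y={A} → {A} (+0)
site 1, node CT: C={C} ∩ T={C} → {C} (+0)
site 1, node ACEOTY: AEOY={A} ∪ CT={C} → {A,C} (+1)
site 2, node AE: A={T} ∩ E={T} → {T} (+0)
site 2, node AEO: AE={T} ∪ O={G} → {G,T} (+1)
site 2, node AEOY: AEO={G,T} ∩ Y={G} → {G} (+0)
site 2, node CT: C={G} ∪ T={A} → {A,G} (+1)
site 2, node ACEOTY: AEOY={G} ∩ CT={A,G} → {G} (+0)
per-site changes: [3, 3, 2]; total = 8

8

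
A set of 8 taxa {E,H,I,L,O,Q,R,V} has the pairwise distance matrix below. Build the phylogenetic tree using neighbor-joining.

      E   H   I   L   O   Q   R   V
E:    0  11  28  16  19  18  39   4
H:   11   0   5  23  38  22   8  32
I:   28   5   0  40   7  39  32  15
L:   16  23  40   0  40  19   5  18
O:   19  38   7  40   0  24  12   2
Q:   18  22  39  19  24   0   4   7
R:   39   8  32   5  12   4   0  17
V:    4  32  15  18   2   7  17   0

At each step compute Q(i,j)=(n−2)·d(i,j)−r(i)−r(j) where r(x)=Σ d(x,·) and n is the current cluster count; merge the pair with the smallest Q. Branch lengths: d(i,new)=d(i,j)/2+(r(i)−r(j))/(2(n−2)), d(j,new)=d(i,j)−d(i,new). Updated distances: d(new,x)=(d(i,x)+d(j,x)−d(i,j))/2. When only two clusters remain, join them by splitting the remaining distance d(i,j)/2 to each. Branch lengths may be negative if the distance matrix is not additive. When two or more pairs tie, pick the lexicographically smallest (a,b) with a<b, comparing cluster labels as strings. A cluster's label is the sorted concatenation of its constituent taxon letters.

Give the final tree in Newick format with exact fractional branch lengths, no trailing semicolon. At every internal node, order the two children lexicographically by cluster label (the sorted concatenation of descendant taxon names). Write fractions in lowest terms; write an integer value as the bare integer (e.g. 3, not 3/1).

(((E:177/32,(H:1/4,I:19/4):367/32):73/32,((L:23/4,R:-3/4):173/32,Q:115/32):245/32):135/64,(O:131/24,V:-83/24):135/64)

step 1: merge (H,I) at d=5, Q=-275; branch lengths H→1/4, I→19/4; new cluster HI
  updated: d(E,HI)=17, d(HI,L)=29, d(HI,O)=20, d(HI,Q)=28, d(HI,R)=35/2, d(HI,V)=21
step 2: merge (L,R) at d=5, Q=-393/2; branch lengths L→23/4, R→-3/4; new cluster LR
  updated: d(E,LR)=25, d(HI,LR)=83/4, d(LR,O)=47/2, d(LR,Q)=9, d(LR,V)=15
step 3: merge (LR,Q) at d=9, Q=-573/4; branch lengths LR→173/32, Q→115/32; new cluster LQR
  updated: d(E,LQR)=17, d(HI,LQR)=159/8, d(LQR,O)=77/4, d(LQR,V)=13/2
step 4: merge (O,V) at d=2, Q=-351/4; branch lengths O→131/24, V→-83/24; new cluster OV
  updated: d(E,OV)=21/2, d(HI,OV)=39/2, d(LQR,OV)=95/8
step 5: merge (E,HI) at d=17, Q=-535/8; branch lengths E→177/32, HI→367/32; new cluster EHI
  updated: d(EHI,LQR)=159/16, d(EHI,OV)=13/2
step 6: merge (EHI,LQR) at d=159/16, Q=-453/16; branch lengths EHI→73/32, LQR→245/32; new cluster EHILQR
  updated: d(EHILQR,OV)=135/32
step 7: merge (EHILQR,OV) at d=135/32; branch lengths EHILQR→135/64, OV→135/64; new cluster EHILOQRV
final tree: (((E:177/32,(H:1/4,I:19/4):367/32):73/32,((L:23/4,R:-3/4):173/32,Q:115/32):245/32):135/64,(O:131/24,V:-83/24):135/64)
total length: 1669/32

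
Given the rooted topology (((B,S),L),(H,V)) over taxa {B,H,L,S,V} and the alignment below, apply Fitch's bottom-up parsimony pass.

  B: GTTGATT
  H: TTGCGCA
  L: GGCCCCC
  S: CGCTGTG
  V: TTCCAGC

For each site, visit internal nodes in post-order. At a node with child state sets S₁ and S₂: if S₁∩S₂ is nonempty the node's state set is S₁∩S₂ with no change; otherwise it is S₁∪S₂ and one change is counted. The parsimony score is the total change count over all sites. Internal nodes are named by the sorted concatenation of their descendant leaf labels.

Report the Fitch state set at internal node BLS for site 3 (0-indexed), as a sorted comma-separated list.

C,G,T

BS@0: {G} ∪ {C} = {C,G} (union, +1)
BLS@0: {C,G} ∩ {G} = {G} (intersection, +0)
HV@0: {T} ∩ {T} = {T} (intersection, +0)
BHLSV@0: {G} ∪ {T} = {G,T} (union, +1)
BS@1: {T} ∪ {G} = {G,T} (union, +1)
BLS@1: {G,T} ∩ {G} = {G} (intersection, +0)
HV@1: {T} ∩ {T} = {T} (intersection, +0)
BHLSV@1: {G} ∪ {T} = {G,T} (union, +1)
BS@2: {T} ∪ {C} = {C,T} (union, +1)
BLS@2: {C,T} ∩ {C} = {C} (intersection, +0)
HV@2: {G} ∪ {C} = {C,G} (union, +1)
BHLSV@2: {C} ∩ {C,G} = {C} (intersection, +0)
BS@3: {G} ∪ {T} = {G,T} (union, +1)
BLS@3: {G,T} ∪ {C} = {C,G,T} (union, +1)
HV@3: {C} ∩ {C} = {C} (intersection, +0)
BHLSV@3: {C,G,T} ∩ {C} = {C} (intersection, +0)
BS@4: {A} ∪ {G} = {A,G} (union, +1)
BLS@4: {A,G} ∪ {C} = {A,C,G} (union, +1)
HV@4: {G} ∪ {A} = {A,G} (union, +1)
BHLSV@4: {A,C,G} ∩ {A,G} = {A,G} (intersection, +0)
BS@5: {T} ∩ {T} = {T} (intersection, +0)
BLS@5: {T} ∪ {C} = {C,T} (union, +1)
HV@5: {C} ∪ {G} = {C,G} (union, +1)
BHLSV@5: {C,T} ∩ {C,G} = {C} (intersection, +0)
BS@6: {T} ∪ {G} = {G,T} (union, +1)
BLS@6: {G,T} ∪ {C} = {C,G,T} (union, +1)
HV@6: {A} ∪ {C} = {A,C} (union, +1)
BHLSV@6: {C,G,T} ∩ {A,C} = {C} (intersection, +0)
per-site changes: [2, 2, 2, 2, 3, 2, 3]; total = 16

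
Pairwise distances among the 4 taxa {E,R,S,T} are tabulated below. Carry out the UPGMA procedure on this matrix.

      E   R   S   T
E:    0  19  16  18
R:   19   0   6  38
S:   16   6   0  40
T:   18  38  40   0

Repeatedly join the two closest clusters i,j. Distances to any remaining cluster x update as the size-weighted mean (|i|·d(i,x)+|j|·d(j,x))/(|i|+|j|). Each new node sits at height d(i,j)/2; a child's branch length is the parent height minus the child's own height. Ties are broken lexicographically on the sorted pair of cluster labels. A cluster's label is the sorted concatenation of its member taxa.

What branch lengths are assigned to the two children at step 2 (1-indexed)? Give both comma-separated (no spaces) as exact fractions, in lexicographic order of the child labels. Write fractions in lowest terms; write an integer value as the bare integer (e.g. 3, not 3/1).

35/4,23/4

iteration 1: select R,S (d=6); attach at lengths (3, 3); label the merged cluster RS
  updated: d(E,RS)=35/2, d(RS,T)=39
iteration 2: select E,RS (d=35/2); attach at lengths (35/4, 23/4); label the merged cluster ERS
  updated: d(ERS,T)=32
iteration 3: select ERS,T (d=32); attach at lengths (29/4, 16); label the merged cluster ERST
final tree: ((E:35/4,(R:3,S:3):23/4):29/4,T:16)
total length: 175/4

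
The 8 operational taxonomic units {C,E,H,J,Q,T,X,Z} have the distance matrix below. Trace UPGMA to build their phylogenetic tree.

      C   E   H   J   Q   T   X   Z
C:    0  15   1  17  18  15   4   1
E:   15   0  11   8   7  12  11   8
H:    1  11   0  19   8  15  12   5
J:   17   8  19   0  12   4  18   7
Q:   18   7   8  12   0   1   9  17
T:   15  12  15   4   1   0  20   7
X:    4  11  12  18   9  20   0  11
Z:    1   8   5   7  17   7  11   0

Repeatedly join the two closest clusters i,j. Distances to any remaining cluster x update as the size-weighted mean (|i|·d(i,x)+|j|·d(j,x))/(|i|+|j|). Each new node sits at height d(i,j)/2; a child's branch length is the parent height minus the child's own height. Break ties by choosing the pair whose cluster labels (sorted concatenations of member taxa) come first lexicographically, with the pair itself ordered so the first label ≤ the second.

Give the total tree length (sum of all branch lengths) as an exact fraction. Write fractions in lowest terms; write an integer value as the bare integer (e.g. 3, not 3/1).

461/16

iteration 1: select C,H (d=1); attach at lengths (1/2, 1/2); label the merged cluster CH
  updated: d(CH,E)=13, d(CH,J)=18, d(CH,Q)=13, d(CH,T)=15, d(CH,X)=8, d(CH,Z)=3
iteration 2: select Q,T (d=1); attach at lengths (1/2, 1/2); label the merged cluster QT
  updated: d(CH,QT)=14, d(E,QT)=19/2, d(J,QT)=8, d(QT,X)=29/2, d(QT,Z)=12
iteration 3: select CH,Z (d=3); attach at lengths (1, 3/2); label the merged cluster CHZ
  updated: d(CHZ,E)=34/3, d(CHZ,J)=43/3, d(CHZ,QT)=40/3, d(CHZ,X)=9
iteration 4: select E,J (d=8); attach at lengths (4, 4); label the merged cluster EJ
  updated: d(CHZ,EJ)=77/6, d(EJ,QT)=35/4, d(EJ,X)=29/2
iteration 5: select EJ,QT (d=35/4); attach at lengths (3/8, 31/8); label the merged cluster EJQT
  updated: d(CHZ,EJQT)=157/12, d(EJQT,X)=29/2
iteration 6: select CHZ,X (d=9); attach at lengths (3, 9/2); label the merged cluster CHXZ
  updated: d(CHXZ,EJQT)=215/16
iteration 7: select CHXZ,EJQT (d=215/16); attach at lengths (71/32, 75/32); label the merged cluster CEHJQTXZ
final tree: ((((C:1/2,H:1/2):1,Z:3/2):3,X:9/2):71/32,((E:4,J:4):3/8,(Q:1/2,T:1/2):31/8):75/32)
total length: 461/16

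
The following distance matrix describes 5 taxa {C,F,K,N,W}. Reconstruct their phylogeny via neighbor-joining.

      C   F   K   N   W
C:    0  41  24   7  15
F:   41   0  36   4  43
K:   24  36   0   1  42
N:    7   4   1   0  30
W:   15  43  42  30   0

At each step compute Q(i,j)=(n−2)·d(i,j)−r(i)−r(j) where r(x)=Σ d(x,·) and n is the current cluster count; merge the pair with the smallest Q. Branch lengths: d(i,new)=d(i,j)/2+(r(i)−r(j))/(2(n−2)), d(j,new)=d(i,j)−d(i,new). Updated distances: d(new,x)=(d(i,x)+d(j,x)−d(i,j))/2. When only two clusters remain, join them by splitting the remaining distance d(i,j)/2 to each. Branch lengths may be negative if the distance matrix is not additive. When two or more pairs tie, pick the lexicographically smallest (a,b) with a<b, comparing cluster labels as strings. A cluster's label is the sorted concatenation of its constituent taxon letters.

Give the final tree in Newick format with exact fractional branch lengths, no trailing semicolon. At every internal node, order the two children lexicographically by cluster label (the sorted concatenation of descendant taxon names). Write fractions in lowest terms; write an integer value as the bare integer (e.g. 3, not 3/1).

((((C:1/3,W:44/3):119/8,K:85/8):47/8,F:133/8):-101/16,N:-101/16)

step 1: merge (C,W) at d=15, Q=-172; branch lengths C→1/3, W→44/3; new cluster CW
  updated: d(CW,F)=69/2, d(CW,K)=51/2, d(CW,N)=11
step 2: merge (CW,K) at d=51/2, Q=-165/2; branch lengths CW→119/8, K→85/8; new cluster CKW
  updated: d(CKW,F)=45/2, d(CKW,N)=-27/4
step 3: merge (CKW,F) at d=45/2, Q=-79/4; branch lengths CKW→47/8, F→133/8; new cluster CFKW
  updated: d(CFKW,N)=-101/8
step 4: merge (CFKW,N) at d=-101/8; branch lengths CFKW→-101/16, N→-101/16; new cluster CFKNW
final tree: ((((C:1/3,W:44/3):119/8,K:85/8):47/8,F:133/8):-101/16,N:-101/16)
total length: 403/8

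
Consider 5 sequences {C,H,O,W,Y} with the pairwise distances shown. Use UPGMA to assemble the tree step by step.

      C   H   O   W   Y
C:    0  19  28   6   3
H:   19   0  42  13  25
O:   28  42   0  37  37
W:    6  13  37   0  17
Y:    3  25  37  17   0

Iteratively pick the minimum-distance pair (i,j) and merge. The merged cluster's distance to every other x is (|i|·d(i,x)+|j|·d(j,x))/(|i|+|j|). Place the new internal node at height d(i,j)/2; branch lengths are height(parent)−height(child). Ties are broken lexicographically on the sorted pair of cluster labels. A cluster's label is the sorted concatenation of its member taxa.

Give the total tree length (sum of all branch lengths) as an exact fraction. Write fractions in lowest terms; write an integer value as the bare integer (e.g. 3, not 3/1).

211/4

1. join C+Y (d=3) ⇒ CY; edges |C|=3/2, |Y|=3/2
  updated: d(CY,H)=22, d(CY,O)=65/2, d(CY,W)=23/2
2. join CY+W (d=23/2) ⇒ CWY; edges |CY|=17/4, |W|=23/4
  updated: d(CWY,H)=19, d(CWY,O)=34
3. join CWY+H (d=19) ⇒ CHWY; edges |CWY|=15/4, |H|=19/2
  updated: d(CHWY,O)=36
4. join CHWY+O (d=36) ⇒ CHOWY; edges |CHWY|=17/2, |O|=18
final tree: ((((C:3/2,Y:3/2):17/4,W:23/4):15/4,H:19/2):17/2,O:18)
total length: 211/4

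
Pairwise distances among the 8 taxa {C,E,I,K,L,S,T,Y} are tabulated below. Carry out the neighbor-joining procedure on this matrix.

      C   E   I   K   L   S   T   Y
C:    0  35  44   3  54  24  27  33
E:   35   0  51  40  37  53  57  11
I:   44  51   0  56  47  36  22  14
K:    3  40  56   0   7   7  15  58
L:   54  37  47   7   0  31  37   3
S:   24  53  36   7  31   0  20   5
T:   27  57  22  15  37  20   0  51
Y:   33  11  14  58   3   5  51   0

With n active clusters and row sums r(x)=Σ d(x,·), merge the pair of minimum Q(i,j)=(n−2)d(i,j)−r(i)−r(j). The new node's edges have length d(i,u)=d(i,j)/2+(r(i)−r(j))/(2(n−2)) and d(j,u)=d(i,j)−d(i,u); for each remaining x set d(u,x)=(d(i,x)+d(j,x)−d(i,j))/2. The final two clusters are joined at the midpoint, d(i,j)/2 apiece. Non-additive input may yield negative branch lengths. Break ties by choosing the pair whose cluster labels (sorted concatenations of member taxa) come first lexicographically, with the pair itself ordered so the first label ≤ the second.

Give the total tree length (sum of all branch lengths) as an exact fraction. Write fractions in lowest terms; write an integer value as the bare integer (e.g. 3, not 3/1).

1431/16

1. join E+Y (d=11, Q=-393) ⇒ EY; edges |E|=175/12, |Y|=-43/12
  updated: d(C,EY)=57/2, d(EY,I)=27, d(EY,K)=87/2, d(EY,L)=29/2, d(EY,S)=47/2, d(EY,T)=97/2
2. join EY+L (d=29/2, Q=-607/2) ⇒ ELY; edges |EY|=27/4, |L|=31/4
  updated: d(C,ELY)=34, d(ELY,I)=119/4, d(ELY,K)=18, d(ELY,S)=20, d(ELY,T)=71/2
3. join I+T (d=22, Q=-877/4) ⇒ IT; edges |I|=625/32, |T|=79/32
  updated: d(C,IT)=49/2, d(ELY,IT)=173/8, d(IT,K)=49/2, d(IT,S)=17
4. join C+K (d=3, Q=-129) ⇒ CK; edges |C|=7, |K|=-4
  updated: d(CK,ELY)=49/2, d(CK,IT)=23, d(CK,S)=14
5. join CK+S (d=14, Q=-169/2) ⇒ CKS; edges |CK|=77/8, |S|=35/8
  updated: d(CKS,ELY)=61/4, d(CKS,IT)=13
6. join CKS+ELY (d=61/4, Q=-399/8) ⇒ CEKLSY; edges |CKS|=53/16, |ELY|=191/16
  updated: d(CEKLSY,IT)=155/16
7. join CEKLSY+IT (d=155/16) ⇒ CEIKLSTY; edges |CEKLSY|=155/32, |IT|=155/32
final tree: ((((C:7,K:-4):77/8,S:35/8):53/16,((E:175/12,Y:-43/12):27/4,L:31/4):191/16):155/32,(I:625/32,T:79/32):155/32)
total length: 1431/16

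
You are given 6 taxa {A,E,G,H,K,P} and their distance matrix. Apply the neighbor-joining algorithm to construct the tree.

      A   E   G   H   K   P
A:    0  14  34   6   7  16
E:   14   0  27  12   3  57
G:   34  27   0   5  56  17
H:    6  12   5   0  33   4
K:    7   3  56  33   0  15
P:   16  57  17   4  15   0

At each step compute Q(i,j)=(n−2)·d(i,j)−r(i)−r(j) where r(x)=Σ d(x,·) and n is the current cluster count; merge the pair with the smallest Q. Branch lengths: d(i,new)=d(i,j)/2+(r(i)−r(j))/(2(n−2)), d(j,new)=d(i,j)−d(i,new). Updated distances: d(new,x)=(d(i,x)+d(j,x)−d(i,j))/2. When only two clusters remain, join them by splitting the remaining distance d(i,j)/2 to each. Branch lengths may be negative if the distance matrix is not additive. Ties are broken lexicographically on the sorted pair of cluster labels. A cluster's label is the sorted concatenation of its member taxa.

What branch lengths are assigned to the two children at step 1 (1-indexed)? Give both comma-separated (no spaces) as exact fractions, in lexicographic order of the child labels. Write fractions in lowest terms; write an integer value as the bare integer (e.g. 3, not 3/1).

1. join E+K (d=3, Q=-215) ⇒ EK; edges |E|=11/8, |K|=13/8
  updated: d(A,EK)=9, d(EK,G)=40, d(EK,H)=21, d(EK,P)=69/2
2. join A+EK (d=9, Q=-285/2) ⇒ AEK; edges |A|=-25/12, |EK|=133/12
  updated: d(AEK,G)=65/2, d(AEK,H)=9, d(AEK,P)=83/4
3. join AEK+P (d=83/4, Q=-125/2) ⇒ AEKP; edges |AEK|=31/2, |P|=21/4
  updated: d(AEKP,G)=115/8, d(AEKP,H)=-31/8
4. join AEKP+G (d=115/8, Q=-31/2) ⇒ AEGKP; edges |AEKP|=11/4, |G|=93/8
  updated: d(AEGKP,H)=-53/8
5. join AEGKP+H (d=-53/8) ⇒ AEGHKP; edges |AEGKP|=-53/16, |H|=-53/16
final tree: ((((A:-25/12,(E:11/8,K:13/8):133/12):31/2,P:21/4):11/4,G:93/8):-53/16,H:-53/16)
total length: 81/2

11/8,13/8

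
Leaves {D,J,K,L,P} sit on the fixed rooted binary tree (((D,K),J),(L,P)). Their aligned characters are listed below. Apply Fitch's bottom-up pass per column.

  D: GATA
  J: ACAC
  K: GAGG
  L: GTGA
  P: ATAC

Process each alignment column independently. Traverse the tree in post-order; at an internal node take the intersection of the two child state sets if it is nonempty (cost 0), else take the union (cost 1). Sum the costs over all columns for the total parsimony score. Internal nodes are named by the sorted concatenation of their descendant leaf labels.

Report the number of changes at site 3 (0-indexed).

3

site 0, node DK: D={G} ∩ K={G} → {G} (+0)
site 0, node DJK: DK={G} ∪ J={A} → {A,G} (+1)
site 0, node LP: L={G} ∪ P={A} → {A,G} (+1)
site 0, node DJKLP: DJK={A,G} ∩ LP={A,G} → {A,G} (+0)
site 1, node DK: D={A} ∩ K={A} → {A} (+0)
site 1, node DJK: DK={A} ∪ J={C} → {A,C} (+1)
site 1, node LP: L={T} ∩ P={T} → {T} (+0)
site 1, node DJKLP: DJK={A,C} ∪ LP={T} → {A,C,T} (+1)
site 2, node DK: D={T} ∪ K={G} → {G,T} (+1)
site 2, node DJK: DK={G,T} ∪ J={A} → {A,G,T} (+1)
site 2, node LP: L={G} ∪ P={A} → {A,G} (+1)
site 2, node DJKLP: DJK={A,G,T} ∩ LP={A,G} → {A,G} (+0)
site 3, node DK: D={A} ∪ K={G} → {A,G} (+1)
site 3, node DJK: DK={A,G} ∪ J={C} → {A,C,G} (+1)
site 3, node LP: L={A} ∪ P={C} → {A,C} (+1)
site 3, node DJKLP: DJK={A,C,G} ∩ LP={A,C} → {A,C} (+0)
per-site changes: [2, 2, 3, 3]; total = 10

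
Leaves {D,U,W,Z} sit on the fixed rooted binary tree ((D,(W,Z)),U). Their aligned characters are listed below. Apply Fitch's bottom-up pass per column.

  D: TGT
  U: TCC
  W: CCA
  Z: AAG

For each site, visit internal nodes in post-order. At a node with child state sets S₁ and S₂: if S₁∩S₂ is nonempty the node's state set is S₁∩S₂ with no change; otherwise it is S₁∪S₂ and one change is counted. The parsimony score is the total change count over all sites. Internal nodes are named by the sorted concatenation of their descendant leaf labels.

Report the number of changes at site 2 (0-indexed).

site 0, node WZ: W={C} ∪ Z={A} → {A,C} (+1)
site 0, node DWZ: D={T} ∪ WZ={A,C} → {A,C,T} (+1)
site 0, node DUWZ: DWZ={A,C,T} ∩ U={T} → {T} (+0)
site 1, node WZ: W={C} ∪ Z={A} → {A,C} (+1)
site 1, node DWZ: D={G} ∪ WZ={A,C} → {A,C,G} (+1)
site 1, node DUWZ: DWZ={A,C,G} ∩ U={C} → {C} (+0)
site 2, node WZ: W={A} ∪ Z={G} → {A,G} (+1)
site 2, node DWZ: D={T} ∪ WZ={A,G} → {A,G,T} (+1)
site 2, node DUWZ: DWZ={A,G,T} ∪ U={C} → {A,C,G,T} (+1)
per-site changes: [2, 2, 3]; total = 7

3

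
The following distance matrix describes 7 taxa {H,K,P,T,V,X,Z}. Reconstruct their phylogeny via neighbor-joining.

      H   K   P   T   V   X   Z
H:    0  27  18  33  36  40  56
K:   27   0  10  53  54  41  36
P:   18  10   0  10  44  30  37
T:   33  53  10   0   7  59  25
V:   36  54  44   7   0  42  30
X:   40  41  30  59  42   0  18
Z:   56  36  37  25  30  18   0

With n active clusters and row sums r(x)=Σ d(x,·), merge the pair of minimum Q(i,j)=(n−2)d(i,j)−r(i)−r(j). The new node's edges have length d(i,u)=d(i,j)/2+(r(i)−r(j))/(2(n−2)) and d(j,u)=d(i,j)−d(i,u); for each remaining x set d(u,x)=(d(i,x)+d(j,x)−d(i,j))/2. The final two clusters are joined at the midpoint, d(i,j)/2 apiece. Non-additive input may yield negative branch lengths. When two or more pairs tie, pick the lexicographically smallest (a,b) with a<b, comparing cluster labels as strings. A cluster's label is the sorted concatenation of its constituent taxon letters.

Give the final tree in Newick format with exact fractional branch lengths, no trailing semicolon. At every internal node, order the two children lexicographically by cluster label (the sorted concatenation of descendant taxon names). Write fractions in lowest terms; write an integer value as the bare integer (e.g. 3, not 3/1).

iteration 1: select T,V (d=7, Q=-365); attach at lengths (9/10, 61/10); label the merged cluster TV
  updated: d(H,TV)=31, d(K,TV)=50, d(P,TV)=47/2, d(TV,X)=47, d(TV,Z)=24
iteration 2: select X,Z (d=18, Q=-275); attach at lengths (77/8, 67/8); label the merged cluster XZ
  updated: d(H,XZ)=39, d(K,XZ)=59/2, d(P,XZ)=49/2, d(TV,XZ)=53/2
iteration 3: select TV,XZ (d=53/2, Q=-171); attach at lengths (91/6, 34/3); label the merged cluster TVXZ
  updated: d(H,TVXZ)=87/4, d(K,TVXZ)=53/2, d(P,TVXZ)=43/4
iteration 4: select H,TVXZ (d=87/4, Q=-329/4); attach at lengths (205/16, 143/16); label the merged cluster HTVXZ
  updated: d(HTVXZ,K)=127/8, d(HTVXZ,P)=7/2
iteration 5: select HTVXZ,K (d=127/8, Q=-235/8); attach at lengths (75/16, 179/16); label the merged cluster HKTVXZ
  updated: d(HKTVXZ,P)=-19/16
iteration 6: select HKTVXZ,P (d=-19/16); attach at lengths (-19/32, -19/32); label the merged cluster HKPTVXZ
final tree: (((H:205/16,((T:9/10,V:61/10):91/6,(X:77/8,Z:67/8):34/3):143/16):75/16,K:179/16):-19/32,P:-19/32)
total length: 1407/16

(((H:205/16,((T:9/10,V:61/10):91/6,(X:77/8,Z:67/8):34/3):143/16):75/16,K:179/16):-19/32,P:-19/32)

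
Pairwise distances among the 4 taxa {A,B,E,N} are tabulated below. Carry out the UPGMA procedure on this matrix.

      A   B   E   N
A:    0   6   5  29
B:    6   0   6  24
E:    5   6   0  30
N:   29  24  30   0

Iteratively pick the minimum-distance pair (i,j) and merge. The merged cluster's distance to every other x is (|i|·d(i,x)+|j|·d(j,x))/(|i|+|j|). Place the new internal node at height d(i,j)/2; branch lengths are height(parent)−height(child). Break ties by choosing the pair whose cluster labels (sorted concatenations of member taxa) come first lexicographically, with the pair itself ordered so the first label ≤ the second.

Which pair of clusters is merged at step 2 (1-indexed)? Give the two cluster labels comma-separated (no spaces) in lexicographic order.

AE,B

1. join A+E (d=5) ⇒ AE; edges |A|=5/2, |E|=5/2
  updated: d(AE,B)=6, d(AE,N)=59/2
2. join AE+B (d=6) ⇒ ABE; edges |AE|=1/2, |B|=3
  updated: d(ABE,N)=83/3
3. join ABE+N (d=83/3) ⇒ ABEN; edges |ABE|=65/6, |N|=83/6
final tree: (((A:5/2,E:5/2):1/2,B:3):65/6,N:83/6)
total length: 199/6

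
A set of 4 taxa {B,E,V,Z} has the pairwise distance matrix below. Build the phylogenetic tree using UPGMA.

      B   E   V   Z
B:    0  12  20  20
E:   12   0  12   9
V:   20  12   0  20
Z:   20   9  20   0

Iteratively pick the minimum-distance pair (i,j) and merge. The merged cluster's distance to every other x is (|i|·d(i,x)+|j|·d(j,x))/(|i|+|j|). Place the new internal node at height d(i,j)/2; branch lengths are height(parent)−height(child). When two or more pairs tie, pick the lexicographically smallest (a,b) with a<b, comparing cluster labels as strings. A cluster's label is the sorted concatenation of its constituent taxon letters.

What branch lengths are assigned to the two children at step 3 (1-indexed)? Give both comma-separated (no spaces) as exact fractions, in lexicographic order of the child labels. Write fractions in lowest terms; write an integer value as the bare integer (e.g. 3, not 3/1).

2/3,26/3

1. join E+Z (d=9) ⇒ EZ; edges |E|=9/2, |Z|=9/2
  updated: d(B,EZ)=16, d(EZ,V)=16
2. join B+EZ (d=16) ⇒ BEZ; edges |B|=8, |EZ|=7/2
  updated: d(BEZ,V)=52/3
3. join BEZ+V (d=52/3) ⇒ BEVZ; edges |BEZ|=2/3, |V|=26/3
final tree: ((B:8,(E:9/2,Z:9/2):7/2):2/3,V:26/3)
total length: 179/6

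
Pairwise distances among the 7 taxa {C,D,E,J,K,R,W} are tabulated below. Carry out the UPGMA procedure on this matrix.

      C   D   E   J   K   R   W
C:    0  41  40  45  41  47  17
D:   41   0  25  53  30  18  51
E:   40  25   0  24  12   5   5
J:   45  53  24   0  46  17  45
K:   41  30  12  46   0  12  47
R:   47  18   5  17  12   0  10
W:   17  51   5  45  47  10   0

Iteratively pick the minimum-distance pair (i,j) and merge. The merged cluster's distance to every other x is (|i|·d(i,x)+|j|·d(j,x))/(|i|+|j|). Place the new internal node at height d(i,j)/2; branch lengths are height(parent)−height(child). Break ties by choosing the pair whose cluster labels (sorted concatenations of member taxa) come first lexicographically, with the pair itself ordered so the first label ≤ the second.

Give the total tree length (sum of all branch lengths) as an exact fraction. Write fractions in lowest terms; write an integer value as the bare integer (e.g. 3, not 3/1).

1087/12

step 1: merge (E,R) at d=5; branch lengths E→5/2, R→5/2; new cluster ER
  updated: d(C,ER)=87/2, d(D,ER)=43/2, d(ER,J)=41/2, d(ER,K)=12, d(ER,W)=15/2
step 2: merge (ER,W) at d=15/2; branch lengths ER→5/4, W→15/4; new cluster ERW
  updated: d(C,ERW)=104/3, d(D,ERW)=94/3, d(ERW,J)=86/3, d(ERW,K)=71/3
step 3: merge (ERW,K) at d=71/3; branch lengths ERW→97/12, K→71/6; new cluster EKRW
  updated: d(C,EKRW)=145/4, d(D,EKRW)=31, d(EKRW,J)=33
step 4: merge (D,EKRW) at d=31; branch lengths D→31/2, EKRW→11/3; new cluster DEKRW
  updated: d(C,DEKRW)=186/5, d(DEKRW,J)=37
step 5: merge (DEKRW,J) at d=37; branch lengths DEKRW→3, J→37/2; new cluster DEJKRW
  updated: d(C,DEJKRW)=77/2
step 6: merge (C,DEJKRW) at d=77/2; branch lengths C→77/4, DEJKRW→3/4; new cluster CDEJKRW
final tree: (C:77/4,((D:31/2,(((E:5/2,R:5/2):5/4,W:15/4):97/12,K:71/6):11/3):3,J:37/2):3/4)
total length: 1087/12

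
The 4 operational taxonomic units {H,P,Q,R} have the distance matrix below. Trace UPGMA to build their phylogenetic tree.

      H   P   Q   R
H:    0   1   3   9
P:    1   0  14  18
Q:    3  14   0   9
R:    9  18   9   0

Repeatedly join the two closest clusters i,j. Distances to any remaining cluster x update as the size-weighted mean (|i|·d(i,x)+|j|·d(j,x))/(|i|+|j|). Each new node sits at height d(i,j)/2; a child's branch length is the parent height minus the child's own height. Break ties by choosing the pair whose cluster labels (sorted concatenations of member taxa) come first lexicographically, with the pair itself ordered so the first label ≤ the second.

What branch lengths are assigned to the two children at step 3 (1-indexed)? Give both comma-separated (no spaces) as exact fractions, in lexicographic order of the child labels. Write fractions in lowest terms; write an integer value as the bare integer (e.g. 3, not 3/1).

7/4,6

1. join H+P (d=1) ⇒ HP; edges |H|=1/2, |P|=1/2
  updated: d(HP,Q)=17/2, d(HP,R)=27/2
2. join HP+Q (d=17/2) ⇒ HPQ; edges |HP|=15/4, |Q|=17/4
  updated: d(HPQ,R)=12
3. join HPQ+R (d=12) ⇒ HPQR; edges |HPQ|=7/4, |R|=6
final tree: (((H:1/2,P:1/2):15/4,Q:17/4):7/4,R:6)
total length: 67/4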